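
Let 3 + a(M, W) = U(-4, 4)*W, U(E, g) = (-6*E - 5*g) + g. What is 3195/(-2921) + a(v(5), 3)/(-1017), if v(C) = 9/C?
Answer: -1103552/990219 ≈ -1.1145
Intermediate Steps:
U(E, g) = -6*E - 4*g
a(M, W) = -3 + 8*W (a(M, W) = -3 + (-6*(-4) - 4*4)*W = -3 + (24 - 16)*W = -3 + 8*W)
3195/(-2921) + a(v(5), 3)/(-1017) = 3195/(-2921) + (-3 + 8*3)/(-1017) = 3195*(-1/2921) + (-3 + 24)*(-1/1017) = -3195/2921 + 21*(-1/1017) = -3195/2921 - 7/339 = -1103552/990219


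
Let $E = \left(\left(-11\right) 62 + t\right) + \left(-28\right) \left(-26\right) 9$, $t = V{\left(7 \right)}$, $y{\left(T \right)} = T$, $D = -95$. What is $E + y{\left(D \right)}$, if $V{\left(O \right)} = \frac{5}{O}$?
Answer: $\frac{40430}{7} \approx 5775.7$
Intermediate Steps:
$t = \frac{5}{7} \approx 0.71429$
$E = \frac{41095}{7}$ ($E = \left(\left(-11\right) 62 + \frac{5}{7}\right) + \left(-28\right) \left(-26\right) 9 = \left(-682 + \frac{5}{7}\right) + 728 \cdot 9 = - \frac{4769}{7} + 6552 = \frac{41095}{7} \approx 5870.7$)
$E + y{\left(D \right)} = \frac{41095}{7} - 95 = \frac{40430}{7}$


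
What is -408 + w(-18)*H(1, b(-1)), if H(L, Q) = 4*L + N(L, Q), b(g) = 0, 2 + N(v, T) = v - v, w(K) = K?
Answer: -444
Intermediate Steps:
N(v, T) = -2 (N(v, T) = -2 + (v - v) = -2 + 0 = -2)
H(L, Q) = -2 + 4*L (H(L, Q) = 4*L - 2 = -2 + 4*L)
-408 + w(-18)*H(1, b(-1)) = -408 - 18*(-2 + 4*1) = -408 - 18*(-2 + 4) = -408 - 18*2 = -408 - 36 = -444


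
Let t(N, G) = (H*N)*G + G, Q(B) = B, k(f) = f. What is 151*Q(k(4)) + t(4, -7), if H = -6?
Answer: 765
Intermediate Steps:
t(N, G) = G - 6*G*N (t(N, G) = (-6*N)*G + G = -6*G*N + G = G - 6*G*N)
151*Q(k(4)) + t(4, -7) = 151*4 - 7*(1 - 6*4) = 604 - 7*(1 - 24) = 604 - 7*(-23) = 604 + 161 = 765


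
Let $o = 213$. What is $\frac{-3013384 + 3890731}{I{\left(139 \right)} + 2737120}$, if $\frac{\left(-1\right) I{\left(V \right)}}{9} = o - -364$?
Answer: $\frac{877347}{2731927} \approx 0.32115$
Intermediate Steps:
$I{\left(V \right)} = -5193$ ($I{\left(V \right)} = - 9 \left(213 - -364\right) = - 9 \left(213 + 364\right) = \left(-9\right) 577 = -5193$)
$\frac{-3013384 + 3890731}{I{\left(139 \right)} + 2737120} = \frac{-3013384 + 3890731}{-5193 + 2737120} = \frac{877347}{2731927}$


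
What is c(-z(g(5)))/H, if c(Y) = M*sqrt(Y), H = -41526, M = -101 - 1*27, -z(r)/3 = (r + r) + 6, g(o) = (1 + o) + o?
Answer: 128*sqrt(21)/20763 ≈ 0.028251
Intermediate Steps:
g(o) = 1 + 2*o
z(r) = -18 - 6*r (z(r) = -3*((r + r) + 6) = -3*(2*r + 6) = -3*(6 + 2*r) = -18 - 6*r)
M = -128 (M = -101 - 27 = -128)
c(Y) = -128*sqrt(Y)
c(-z(g(5)))/H = -128*sqrt(18 + 6*(1 + 2*5))/(-41526) = -128*sqrt(18 + 6*(1 + 10))*(-1/41526) = -128*sqrt(84)*(-1/41526) = -256*sqrt(21)*(-1/41526) = 128*sqrt(21)/20763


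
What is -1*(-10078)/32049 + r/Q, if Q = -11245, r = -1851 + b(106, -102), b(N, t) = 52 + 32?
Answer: 169957693/360391005 ≈ 0.47159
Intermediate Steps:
b(N, t) = 84
r = -1767 (r = -1851 + 84 = -1767)
-1*(-10078)/32049 + r/Q = -1*(-10078)/32049 - 1767/(-11245) = 10078*(1/32049) - 1767*(-1/11245) = 10078/32049 + 1767/11245 = 169957693/360391005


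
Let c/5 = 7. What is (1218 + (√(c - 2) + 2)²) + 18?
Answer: 1273 + 4*√33 ≈ 1296.0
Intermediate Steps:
c = 35 (c = 5*7 = 35)
(1218 + (√(c - 2) + 2)²) + 18 = (1218 + (√(35 - 2) + 2)²) + 18 = (1218 + (√33 + 2)²) + 18 = (1218 + (2 + √33)²) + 18 = 1236 + (2 + √33)²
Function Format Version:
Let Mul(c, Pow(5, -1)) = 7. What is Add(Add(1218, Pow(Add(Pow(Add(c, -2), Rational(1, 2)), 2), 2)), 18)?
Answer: Add(1273, Mul(4, Pow(33, Rational(1, 2)))) ≈ 1296.0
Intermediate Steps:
c = 35 (c = Mul(5, 7) = 35)
Add(Add(1218, Pow(Add(Pow(Add(c, -2), Rational(1, 2)), 2), 2)), 18) = Add(Add(1218, Pow(Add(Pow(Add(35, -2), Rational(1, 2)), 2), 2)), 18) = Add(Add(1218, Pow(Add(Pow(33, Rational(1, 2)), 2), 2)), 18) = Add(Add(1218, Pow(Add(2, Pow(33, Rational(1, 2))), 2)), 18) = Add(1236, Pow(Add(2, Pow(33, Rational(1, 2))), 2))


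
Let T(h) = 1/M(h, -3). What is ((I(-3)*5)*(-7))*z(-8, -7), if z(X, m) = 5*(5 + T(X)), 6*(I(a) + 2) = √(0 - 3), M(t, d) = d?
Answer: 4900/3 - 1225*I*√3/9 ≈ 1633.3 - 235.75*I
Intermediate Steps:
T(h) = -⅓ (T(h) = 1/(-3) = -⅓)
I(a) = -2 + I*√3/6 (I(a) = -2 + √(0 - 3)/6 = -2 + √(-3)/6 = -2 + (I*√3)/6 = -2 + I*√3/6)
z(X, m) = 70/3 (z(X, m) = 5*(5 - ⅓) = 5*(14/3) = 70/3)
((I(-3)*5)*(-7))*z(-8, -7) = (((-2 + I*√3/6)*5)*(-7))*(70/3) = ((-10 + 5*I*√3/6)*(-7))*(70/3) = (70 - 35*I*√3/6)*(70/3) = 4900/3 - 1225*I*√3/9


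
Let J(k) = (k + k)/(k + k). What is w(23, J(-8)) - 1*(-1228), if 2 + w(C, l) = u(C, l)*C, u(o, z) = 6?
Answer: 1364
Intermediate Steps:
J(k) = 1 (J(k) = (2*k)/((2*k)) = (2*k)*(1/(2*k)) = 1)
w(C, l) = -2 + 6*C
w(23, J(-8)) - 1*(-1228) = (-2 + 6*23) - 1*(-1228) = (-2 + 138) + 1228 = 136 + 1228 = 1364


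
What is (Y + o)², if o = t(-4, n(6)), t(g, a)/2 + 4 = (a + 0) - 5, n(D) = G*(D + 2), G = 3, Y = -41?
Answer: 121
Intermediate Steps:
n(D) = 6 + 3*D (n(D) = 3*(D + 2) = 3*(2 + D) = 6 + 3*D)
t(g, a) = -18 + 2*a (t(g, a) = -8 + 2*((a + 0) - 5) = -8 + 2*(a - 5) = -8 + 2*(-5 + a) = -8 + (-10 + 2*a) = -18 + 2*a)
o = 30 (o = -18 + 2*(6 + 3*6) = -18 + 2*(6 + 18) = -18 + 2*24 = -18 + 48 = 30)
(Y + o)² = (-41 + 30)² = (-11)² = 121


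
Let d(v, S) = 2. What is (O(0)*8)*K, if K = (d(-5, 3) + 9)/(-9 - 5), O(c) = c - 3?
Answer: 132/7 ≈ 18.857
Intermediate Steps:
O(c) = -3 + c
K = -11/14 (K = (2 + 9)/(-9 - 5) = 11/(-14) = 11*(-1/14) = -11/14 ≈ -0.78571)
(O(0)*8)*K = ((-3 + 0)*8)*(-11/14) = -3*8*(-11/14) = -24*(-11/14) = 132/7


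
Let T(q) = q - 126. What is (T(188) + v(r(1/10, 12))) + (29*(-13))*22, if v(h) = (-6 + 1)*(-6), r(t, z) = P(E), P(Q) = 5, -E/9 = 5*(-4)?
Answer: -8202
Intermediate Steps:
T(q) = -126 + q
E = 180 (E = -45*(-4) = -9*(-20) = 180)
r(t, z) = 5
v(h) = 30 (v(h) = -5*(-6) = 30)
(T(188) + v(r(1/10, 12))) + (29*(-13))*22 = ((-126 + 188) + 30) + (29*(-13))*22 = (62 + 30) - 377*22 = 92 - 8294 = -8202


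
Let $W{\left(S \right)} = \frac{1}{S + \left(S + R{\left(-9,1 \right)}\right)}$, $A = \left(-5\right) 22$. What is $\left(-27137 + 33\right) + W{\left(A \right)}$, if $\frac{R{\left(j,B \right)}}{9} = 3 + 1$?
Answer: $- \frac{4987137}{184} \approx -27104.0$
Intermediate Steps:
$R{\left(j,B \right)} = 36$ ($R{\left(j,B \right)} = 9 \left(3 + 1\right) = 9 \cdot 4 = 36$)
$A = -110$
$W{\left(S \right)} = \frac{1}{36 + 2 S}$ ($W{\left(S \right)} = \frac{1}{S + \left(S + 36\right)} = \frac{1}{S + \left(36 + S\right)} = \frac{1}{36 + 2 S}$)
$\left(-27137 + 33\right) + W{\left(A \right)} = \left(-27137 + 33\right) + \frac{1}{2 \left(18 - 110\right)} = -27104 + \frac{1}{2 \left(-92\right)} = -27104 + \frac{1}{2} \left(- \frac{1}{92}\right) = -27104 - \frac{1}{184} = - \frac{4987137}{184}$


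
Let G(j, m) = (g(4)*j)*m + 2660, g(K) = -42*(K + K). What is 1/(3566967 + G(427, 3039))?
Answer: -1/432441781 ≈ -2.3125e-9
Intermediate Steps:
g(K) = -84*K
G(j, m) = 2660 - 336*j*m (G(j, m) = ((-84*4)*j)*m + 2660 = (-336*j)*m + 2660 = -336*j*m + 2660 = 2660 - 336*j*m)
1/(3566967 + G(427, 3039)) = 1/(3566967 + (2660 - 336*427*3039)) = 1/(3566967 + (2660 - 436011408)) = 1/(3566967 - 436008748) = 1/(-432441781) = -1/432441781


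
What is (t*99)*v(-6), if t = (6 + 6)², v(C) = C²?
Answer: 513216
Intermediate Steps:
t = 144 (t = 12² = 144)
(t*99)*v(-6) = (144*99)*(-6)² = 14256*36 = 513216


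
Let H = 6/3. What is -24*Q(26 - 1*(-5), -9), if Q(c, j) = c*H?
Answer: -1488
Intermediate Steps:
H = 2 (H = 6*(⅓) = 2)
Q(c, j) = 2*c (Q(c, j) = c*2 = 2*c)
-24*Q(26 - 1*(-5), -9) = -48*(26 - 1*(-5)) = -48*(26 + 5) = -48*31 = -24*62 = -1488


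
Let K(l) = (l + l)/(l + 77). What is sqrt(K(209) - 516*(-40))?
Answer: sqrt(3488407)/13 ≈ 143.67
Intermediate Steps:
K(l) = 2*l/(77 + l) (K(l) = (2*l)/(77 + l) = 2*l/(77 + l))
sqrt(K(209) - 516*(-40)) = sqrt(2*209/(77 + 209) - 516*(-40)) = sqrt(2*209/286 + 20640) = sqrt(2*209*(1/286) + 20640) = sqrt(19/13 + 20640) = sqrt(268339/13) = sqrt(3488407)/13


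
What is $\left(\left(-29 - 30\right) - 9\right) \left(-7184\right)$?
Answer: $488512$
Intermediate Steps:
$\left(\left(-29 - 30\right) - 9\right) \left(-7184\right) = \left(-59 - 9\right) \left(-7184\right) = \left(-68\right) \left(-7184\right) = 488512$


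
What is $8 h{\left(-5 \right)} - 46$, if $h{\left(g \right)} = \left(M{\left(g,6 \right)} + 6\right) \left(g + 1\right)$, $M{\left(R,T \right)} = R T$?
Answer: $722$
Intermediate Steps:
$h{\left(g \right)} = \left(1 + g\right) \left(6 + 6 g\right)$ ($h{\left(g \right)} = \left(g 6 + 6\right) \left(g + 1\right) = \left(6 g + 6\right) \left(1 + g\right) = \left(6 + 6 g\right) \left(1 + g\right) = \left(1 + g\right) \left(6 + 6 g\right)$)
$8 h{\left(-5 \right)} - 46 = 8 \left(6 + 6 \left(-5\right)^{2} + 12 \left(-5\right)\right) - 46 = 8 \left(6 + 6 \cdot 25 - 60\right) - 46 = 8 \left(6 + 150 - 60\right) - 46 = 8 \cdot 96 - 46 = 768 - 46 = 722$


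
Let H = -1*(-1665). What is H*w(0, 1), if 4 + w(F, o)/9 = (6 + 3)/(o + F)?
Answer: 74925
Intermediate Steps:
H = 1665
w(F, o) = -36 + 81/(F + o) (w(F, o) = -36 + 9*((6 + 3)/(o + F)) = -36 + 9*(9/(F + o)) = -36 + 81/(F + o))
H*w(0, 1) = 1665*(9*(9 - 4*0 - 4*1)/(0 + 1)) = 1665*(9*(9 + 0 - 4)/1) = 1665*(9*1*5) = 1665*45 = 74925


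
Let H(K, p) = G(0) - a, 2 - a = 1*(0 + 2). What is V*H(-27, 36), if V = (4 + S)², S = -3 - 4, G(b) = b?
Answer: 0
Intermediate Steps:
a = 0 (a = 2 - (0 + 2) = 2 - 2 = 0)
H(K, p) = 0 (H(K, p) = 0 - 1*0 = 0 + 0 = 0)
S = -7
V = 9 (V = (4 - 7)² = (-3)² = 9)
V*H(-27, 36) = 9*0 = 0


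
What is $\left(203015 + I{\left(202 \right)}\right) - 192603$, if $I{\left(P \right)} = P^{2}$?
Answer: $51216$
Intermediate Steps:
$\left(203015 + I{\left(202 \right)}\right) - 192603 = \left(203015 + 202^{2}\right) - 192603 = \left(203015 + 40804\right) - 192603 = 243819 - 192603 = 51216$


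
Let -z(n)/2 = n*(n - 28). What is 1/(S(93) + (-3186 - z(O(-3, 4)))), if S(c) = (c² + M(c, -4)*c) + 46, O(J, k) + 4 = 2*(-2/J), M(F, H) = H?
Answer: 9/47705 ≈ 0.00018866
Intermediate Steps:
O(J, k) = -4 - 4/J (O(J, k) = -4 + 2*(-2/J) = -4 - 4/J)
z(n) = -2*n*(-28 + n) (z(n) = -2*n*(n - 28) = -2*n*(-28 + n))
S(c) = 46 + c² - 4*c (S(c) = (c² - 4*c) + 46 = 46 + c² - 4*c)
1/(S(93) + (-3186 - z(O(-3, 4)))) = 1/((46 + 93² - 4*93) + (-3186 - 2*(-4 - 4/(-3))*(28 - (-4 - 4/(-3))))) = 1/((46 + 8649 - 372) + (-3186 - 2*(-4 - 4*(-⅓))*(28 - (-4 - 4*(-⅓))))) = 1/(8323 + (-3186 - 2*(-4 + 4/3)*(28 - (-4 + 4/3)))) = 1/(8323 + (-3186 - 2*(-8)*(28 - 1*(-8/3))/3)) = 1/(8323 + (-3186 - 2*(-8)*(28 + 8/3)/3)) = 1/(8323 + (-3186 - 2*(-8)*92/(3*3))) = 1/(8323 + (-3186 - 1*(-1472/9))) = 1/(8323 + (-3186 + 1472/9)) = 1/(8323 - 27202/9) = 1/(47705/9) = 9/47705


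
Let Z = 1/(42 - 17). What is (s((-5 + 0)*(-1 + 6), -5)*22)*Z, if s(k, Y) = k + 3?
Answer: -484/25 ≈ -19.360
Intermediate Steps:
s(k, Y) = 3 + k
Z = 1/25 ≈ 0.040000
(s((-5 + 0)*(-1 + 6), -5)*22)*Z = ((3 + (-5 + 0)*(-1 + 6))*22)*(1/25) = ((3 - 5*5)*22)*(1/25) = ((3 - 25)*22)*(1/25) = -22*22*(1/25) = -484*1/25 = -484/25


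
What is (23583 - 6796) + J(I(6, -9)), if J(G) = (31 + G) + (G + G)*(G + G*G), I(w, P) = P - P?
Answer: 16818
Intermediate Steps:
I(w, P) = 0
J(G) = 31 + G + 2*G*(G + G²) (J(G) = (31 + G) + (2*G)*(G + G²) = (31 + G) + 2*G*(G + G²) = 31 + G + 2*G*(G + G²))
(23583 - 6796) + J(I(6, -9)) = (23583 - 6796) + (31 + 0 + 2*0² + 2*0³) = 16787 + (31 + 0 + 2*0 + 2*0) = 16787 + (31 + 0 + 0 + 0) = 16787 + 31 = 16818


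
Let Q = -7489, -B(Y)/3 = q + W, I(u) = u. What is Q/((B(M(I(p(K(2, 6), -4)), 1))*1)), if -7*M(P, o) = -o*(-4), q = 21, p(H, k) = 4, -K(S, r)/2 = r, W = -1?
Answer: 7489/60 ≈ 124.82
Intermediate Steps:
K(S, r) = -2*r
M(P, o) = -4*o/7 (M(P, o) = -(-o)*(-4)/7 = -4*o/7)
B(Y) = -60 (B(Y) = -3*(21 - 1) = -3*20 = -60)
Q/((B(M(I(p(K(2, 6), -4)), 1))*1)) = -7489/((-60*1)) = -7489/(-60) = -7489*(-1/60) = 7489/60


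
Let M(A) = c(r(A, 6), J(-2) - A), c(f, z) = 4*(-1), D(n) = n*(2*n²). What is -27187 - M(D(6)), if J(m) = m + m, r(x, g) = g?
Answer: -27183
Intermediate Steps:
J(m) = 2*m
D(n) = 2*n³
c(f, z) = -4
M(A) = -4
-27187 - M(D(6)) = -27187 - 1*(-4) = -27187 + 4 = -27183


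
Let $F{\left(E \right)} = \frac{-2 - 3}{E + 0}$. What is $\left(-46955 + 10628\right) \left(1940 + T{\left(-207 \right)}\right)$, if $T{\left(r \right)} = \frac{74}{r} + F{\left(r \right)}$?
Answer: $-70462271$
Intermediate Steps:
$F{\left(E \right)} = - \frac{5}{E}$
$T{\left(r \right)} = \frac{69}{r}$ ($T{\left(r \right)} = \frac{74}{r} - \frac{5}{r} = \frac{69}{r}$)
$\left(-46955 + 10628\right) \left(1940 + T{\left(-207 \right)}\right) = \left(-46955 + 10628\right) \left(1940 + \frac{69}{-207}\right) = - 36327 \left(1940 + 69 \left(- \frac{1}{207}\right)\right) = - 36327 \left(1940 - \frac{1}{3}\right) = \left(-36327\right) \frac{5819}{3} = -70462271$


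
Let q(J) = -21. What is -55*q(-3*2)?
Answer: 1155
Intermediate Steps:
-55*q(-3*2) = -55*(-21) = 1155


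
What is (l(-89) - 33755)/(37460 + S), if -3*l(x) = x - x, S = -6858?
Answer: -33755/30602 ≈ -1.1030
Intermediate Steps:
l(x) = 0 (l(x) = -(x - x)/3 = -⅓*0 = 0)
(l(-89) - 33755)/(37460 + S) = (0 - 33755)/(37460 - 6858) = -33755/30602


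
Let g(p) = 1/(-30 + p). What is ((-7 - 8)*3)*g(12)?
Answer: 5/2 ≈ 2.5000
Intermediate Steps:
((-7 - 8)*3)*g(12) = ((-7 - 8)*3)/(-30 + 12) = -15*3/(-18) = -45*(-1/18) = 5/2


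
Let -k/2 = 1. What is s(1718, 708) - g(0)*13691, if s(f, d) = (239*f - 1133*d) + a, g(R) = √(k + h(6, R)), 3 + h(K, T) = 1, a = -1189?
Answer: -392751 - 27382*I ≈ -3.9275e+5 - 27382.0*I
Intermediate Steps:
h(K, T) = -2 (h(K, T) = -3 + 1 = -2)
k = -2 (k = -2*1 = -2)
g(R) = 2*I (g(R) = √(-2 - 2) = √(-4) = 2*I)
s(f, d) = -1189 - 1133*d + 239*f (s(f, d) = (239*f - 1133*d) - 1189 = (-1133*d + 239*f) - 1189 = -1189 - 1133*d + 239*f)
s(1718, 708) - g(0)*13691 = (-1189 - 1133*708 + 239*1718) - 2*I*13691 = (-1189 - 802164 + 410602) - 27382*I = -392751 - 27382*I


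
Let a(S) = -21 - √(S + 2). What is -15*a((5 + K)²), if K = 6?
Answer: 315 + 15*√123 ≈ 481.36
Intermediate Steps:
a(S) = -21 - √(2 + S)
-15*a((5 + K)²) = -15*(-21 - √(2 + (5 + 6)²)) = -15*(-21 - √(2 + 11²)) = -15*(-21 - √(2 + 121)) = -15*(-21 - √123) = 315 + 15*√123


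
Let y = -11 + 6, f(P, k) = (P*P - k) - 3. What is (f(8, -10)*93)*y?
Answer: -33015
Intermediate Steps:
f(P, k) = -3 + P² - k (f(P, k) = (P² - k) - 3 = -3 + P² - k)
y = -5
(f(8, -10)*93)*y = ((-3 + 8² - 1*(-10))*93)*(-5) = ((-3 + 64 + 10)*93)*(-5) = (71*93)*(-5) = 6603*(-5) = -33015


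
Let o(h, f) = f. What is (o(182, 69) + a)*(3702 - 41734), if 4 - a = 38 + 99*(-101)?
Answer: -381613088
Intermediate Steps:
a = 9965 (a = 4 - (38 + 99*(-101)) = 4 - (38 - 9999) = 4 - 1*(-9961) = 4 + 9961 = 9965)
(o(182, 69) + a)*(3702 - 41734) = (69 + 9965)*(3702 - 41734) = 10034*(-38032) = -381613088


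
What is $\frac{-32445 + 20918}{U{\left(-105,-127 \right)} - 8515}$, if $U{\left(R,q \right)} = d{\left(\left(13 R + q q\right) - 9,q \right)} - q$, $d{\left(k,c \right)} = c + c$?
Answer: $\frac{11527}{8642} \approx 1.3338$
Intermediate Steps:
$d{\left(k,c \right)} = 2 c$
$U{\left(R,q \right)} = q$ ($U{\left(R,q \right)} = 2 q - q = q$)
$\frac{-32445 + 20918}{U{\left(-105,-127 \right)} - 8515} = \frac{-32445 + 20918}{-127 - 8515} = - \frac{11527}{-8642} = \left(-11527\right) \left(- \frac{1}{8642}\right) = \frac{11527}{8642}$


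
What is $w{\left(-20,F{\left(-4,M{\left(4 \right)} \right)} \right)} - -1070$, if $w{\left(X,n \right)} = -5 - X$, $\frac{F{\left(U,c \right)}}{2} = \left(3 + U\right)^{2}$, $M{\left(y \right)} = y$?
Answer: $1085$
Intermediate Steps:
$F{\left(U,c \right)} = 2 \left(3 + U\right)^{2}$
$w{\left(-20,F{\left(-4,M{\left(4 \right)} \right)} \right)} - -1070 = \left(-5 - -20\right) - -1070 = \left(-5 + 20\right) + 1070 = 15 + 1070 = 1085$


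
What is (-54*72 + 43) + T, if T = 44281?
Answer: 40436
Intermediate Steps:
(-54*72 + 43) + T = (-54*72 + 43) + 44281 = (-3888 + 43) + 44281 = -3845 + 44281 = 40436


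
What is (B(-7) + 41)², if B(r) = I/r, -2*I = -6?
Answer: 80656/49 ≈ 1646.0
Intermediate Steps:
I = 3 (I = -½*(-6) = 3)
B(r) = 3/r
(B(-7) + 41)² = (3/(-7) + 41)² = (3*(-⅐) + 41)² = (-3/7 + 41)² = (284/7)² = 80656/49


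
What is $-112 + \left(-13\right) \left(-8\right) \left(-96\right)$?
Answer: $-10096$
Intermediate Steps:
$-112 + \left(-13\right) \left(-8\right) \left(-96\right) = -112 + 104 \left(-96\right) = -112 - 9984 = -10096$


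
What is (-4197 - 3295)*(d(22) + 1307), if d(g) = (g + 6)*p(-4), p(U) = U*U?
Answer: -13148460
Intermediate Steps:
p(U) = U²
d(g) = 96 + 16*g (d(g) = (g + 6)*(-4)² = (6 + g)*16 = 96 + 16*g)
(-4197 - 3295)*(d(22) + 1307) = (-4197 - 3295)*((96 + 16*22) + 1307) = -7492*((96 + 352) + 1307) = -7492*(448 + 1307) = -7492*1755 = -13148460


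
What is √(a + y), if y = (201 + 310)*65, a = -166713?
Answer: I*√133498 ≈ 365.37*I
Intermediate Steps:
y = 33215 (y = 511*65 = 33215)
√(a + y) = √(-166713 + 33215) = √(-133498) = I*√133498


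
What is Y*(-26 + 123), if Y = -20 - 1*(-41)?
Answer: 2037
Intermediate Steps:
Y = 21 (Y = -20 + 41 = 21)
Y*(-26 + 123) = 21*(-26 + 123) = 21*97 = 2037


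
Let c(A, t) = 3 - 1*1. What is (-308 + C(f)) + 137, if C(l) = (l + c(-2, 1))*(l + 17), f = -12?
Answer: -221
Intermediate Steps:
c(A, t) = 2 (c(A, t) = 3 - 1 = 2)
C(l) = (2 + l)*(17 + l) (C(l) = (l + 2)*(l + 17) = (2 + l)*(17 + l))
(-308 + C(f)) + 137 = (-308 + (34 + (-12)² + 19*(-12))) + 137 = (-308 + (34 + 144 - 228)) + 137 = (-308 - 50) + 137 = -358 + 137 = -221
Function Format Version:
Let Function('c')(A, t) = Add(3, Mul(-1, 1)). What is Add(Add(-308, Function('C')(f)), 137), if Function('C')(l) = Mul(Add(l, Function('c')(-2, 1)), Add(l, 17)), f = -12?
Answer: -221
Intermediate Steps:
Function('c')(A, t) = 2 (Function('c')(A, t) = Add(3, -1) = 2)
Function('C')(l) = Mul(Add(2, l), Add(17, l)) (Function('C')(l) = Mul(Add(l, 2), Add(l, 17)) = Mul(Add(2, l), Add(17, l)))
Add(Add(-308, Function('C')(f)), 137) = Add(Add(-308, Add(34, Pow(-12, 2), Mul(19, -12))), 137) = Add(Add(-308, Add(34, 144, -228)), 137) = Add(Add(-308, -50), 137) = Add(-358, 137) = -221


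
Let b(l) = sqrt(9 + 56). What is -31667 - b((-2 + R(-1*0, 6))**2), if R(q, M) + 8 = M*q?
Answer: -31667 - sqrt(65) ≈ -31675.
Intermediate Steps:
R(q, M) = -8 + M*q
b(l) = sqrt(65)
-31667 - b((-2 + R(-1*0, 6))**2) = -31667 - sqrt(65)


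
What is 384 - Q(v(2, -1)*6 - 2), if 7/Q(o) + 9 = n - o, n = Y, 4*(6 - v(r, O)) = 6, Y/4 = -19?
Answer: 42247/110 ≈ 384.06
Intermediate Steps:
Y = -76 (Y = 4*(-19) = -76)
v(r, O) = 9/2 (v(r, O) = 6 - ¼*6 = 6 - 3/2 = 9/2)
n = -76
Q(o) = 7/(-85 - o) (Q(o) = 7/(-9 + (-76 - o)) = 7/(-85 - o))
384 - Q(v(2, -1)*6 - 2) = 384 - (-7)/(85 + ((9/2)*6 - 2)) = 384 - (-7)/(85 + (27 - 2)) = 384 - (-7)/(85 + 25) = 384 - (-7)/110 = 384 - 1*(-7/110) = 384 + 7/110 = 42247/110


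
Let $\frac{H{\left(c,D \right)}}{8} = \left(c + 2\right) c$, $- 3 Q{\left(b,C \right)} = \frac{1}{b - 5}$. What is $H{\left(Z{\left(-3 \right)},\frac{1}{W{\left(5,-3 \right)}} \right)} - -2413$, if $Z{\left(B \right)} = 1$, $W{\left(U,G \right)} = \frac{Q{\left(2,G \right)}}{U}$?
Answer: $2437$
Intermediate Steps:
$Q{\left(b,C \right)} = - \frac{1}{3 \left(-5 + b\right)}$ ($Q{\left(b,C \right)} = - \frac{1}{3 \left(b - 5\right)} = - \frac{1}{3 \left(-5 + b\right)}$)
$W{\left(U,G \right)} = \frac{1}{9 U}$ ($W{\left(U,G \right)} = \frac{\left(-1\right) \frac{1}{-15 + 3 \cdot 2}}{U} = \frac{\left(-1\right) \frac{1}{-15 + 6}}{U} = \frac{\left(-1\right) \frac{1}{-9}}{U} = \frac{\left(-1\right) \left(- \frac{1}{9}\right)}{U} = \frac{1}{9 U}$)
$H{\left(c,D \right)} = 8 c \left(2 + c\right)$ ($H{\left(c,D \right)} = 8 \left(c + 2\right) c = 8 \left(2 + c\right) c = 8 c \left(2 + c\right)$)
$H{\left(Z{\left(-3 \right)},\frac{1}{W{\left(5,-3 \right)}} \right)} - -2413 = 8 \cdot 1 \left(2 + 1\right) - -2413 = 8 \cdot 1 \cdot 3 + 2413 = 24 + 2413 = 2437$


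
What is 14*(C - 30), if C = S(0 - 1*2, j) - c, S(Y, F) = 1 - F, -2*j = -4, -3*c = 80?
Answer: -182/3 ≈ -60.667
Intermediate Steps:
c = -80/3 (c = -1/3*80 = -80/3 ≈ -26.667)
j = 2 (j = -1/2*(-4) = 2)
C = 77/3 (C = (1 - 1*2) - 1*(-80/3) = (1 - 2) + 80/3 = -1 + 80/3 = 77/3 ≈ 25.667)
14*(C - 30) = 14*(77/3 - 30) = 14*(-13/3) = -182/3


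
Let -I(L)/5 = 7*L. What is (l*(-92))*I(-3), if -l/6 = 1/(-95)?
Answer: -11592/19 ≈ -610.11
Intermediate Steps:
l = 6/95 (l = -6/(-95) = -6*(-1/95) = 6/95 ≈ 0.063158)
I(L) = -35*L
(l*(-92))*I(-3) = ((6/95)*(-92))*(-35*(-3)) = -552/95*105 = -11592/19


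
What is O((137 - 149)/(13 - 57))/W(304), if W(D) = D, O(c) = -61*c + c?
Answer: -45/836 ≈ -0.053828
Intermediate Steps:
O(c) = -60*c
O((137 - 149)/(13 - 57))/W(304) = -60*(137 - 149)/(13 - 57)/304 = -(-720)/(-44)*(1/304) = -(-720)*(-1)/44*(1/304) = -60*3/11*(1/304) = -180/11*1/304 = -45/836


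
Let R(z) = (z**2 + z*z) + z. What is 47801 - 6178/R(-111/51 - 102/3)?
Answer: 35657521553/745995 ≈ 47799.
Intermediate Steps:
R(z) = z + 2*z**2 (R(z) = (z**2 + z**2) + z = 2*z**2 + z = z + 2*z**2)
47801 - 6178/R(-111/51 - 102/3) = 47801 - 6178/((-111/51 - 102/3)*(1 + 2*(-111/51 - 102/3))) = 47801 - 6178/((-111*1/51 - 102*1/3)*(1 + 2*(-111*1/51 - 102*1/3))) = 47801 - 6178/((-37/17 - 34)*(1 + 2*(-37/17 - 34))) = 47801 - 6178/((-615*(1 + 2*(-615/17))/17)) = 47801 - 6178/((-615*(1 - 1230/17)/17)) = 47801 - 6178/((-615/17*(-1213/17))) = 47801 - 6178/745995/289 = 47801 - 6178*289/745995 = 47801 - 1*1785442/745995 = 47801 - 1785442/745995 = 35657521553/745995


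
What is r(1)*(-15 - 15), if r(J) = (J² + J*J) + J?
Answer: -90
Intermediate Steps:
r(J) = J + 2*J² (r(J) = (J² + J²) + J = 2*J² + J = J + 2*J²)
r(1)*(-15 - 15) = (1*(1 + 2*1))*(-15 - 15) = (1*(1 + 2))*(-30) = (1*3)*(-30) = 3*(-30) = -90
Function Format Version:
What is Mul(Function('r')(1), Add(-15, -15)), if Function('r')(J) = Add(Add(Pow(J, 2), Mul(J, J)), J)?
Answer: -90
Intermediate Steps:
Function('r')(J) = Add(J, Mul(2, Pow(J, 2))) (Function('r')(J) = Add(Add(Pow(J, 2), Pow(J, 2)), J) = Add(Mul(2, Pow(J, 2)), J) = Add(J, Mul(2, Pow(J, 2))))
Mul(Function('r')(1), Add(-15, -15)) = Mul(Mul(1, Add(1, Mul(2, 1))), Add(-15, -15)) = Mul(Mul(1, Add(1, 2)), -30) = Mul(Mul(1, 3), -30) = Mul(3, -30) = -90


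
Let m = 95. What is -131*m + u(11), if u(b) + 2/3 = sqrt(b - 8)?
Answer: -37337/3 + sqrt(3) ≈ -12444.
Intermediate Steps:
u(b) = -2/3 + sqrt(-8 + b) (u(b) = -2/3 + sqrt(b - 8) = -2/3 + sqrt(-8 + b))
-131*m + u(11) = -131*95 + (-2/3 + sqrt(-8 + 11)) = -12445 + (-2/3 + sqrt(3)) = -37337/3 + sqrt(3)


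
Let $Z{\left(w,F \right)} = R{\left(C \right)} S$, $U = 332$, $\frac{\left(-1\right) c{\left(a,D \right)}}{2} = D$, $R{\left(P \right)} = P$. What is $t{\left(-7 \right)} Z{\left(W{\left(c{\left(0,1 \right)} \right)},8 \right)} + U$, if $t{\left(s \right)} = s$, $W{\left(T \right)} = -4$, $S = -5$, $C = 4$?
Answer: $472$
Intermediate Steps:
$c{\left(a,D \right)} = - 2 D$
$Z{\left(w,F \right)} = -20$ ($Z{\left(w,F \right)} = 4 \left(-5\right) = -20$)
$t{\left(-7 \right)} Z{\left(W{\left(c{\left(0,1 \right)} \right)},8 \right)} + U = \left(-7\right) \left(-20\right) + 332 = 140 + 332 = 472$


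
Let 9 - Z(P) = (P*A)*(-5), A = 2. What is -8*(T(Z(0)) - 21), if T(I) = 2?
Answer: 152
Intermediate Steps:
Z(P) = 9 + 10*P (Z(P) = 9 - P*2*(-5) = 9 - 2*P*(-5) = 9 - (-10)*P = 9 + 10*P)
-8*(T(Z(0)) - 21) = -8*(2 - 21) = -8*(-19) = 152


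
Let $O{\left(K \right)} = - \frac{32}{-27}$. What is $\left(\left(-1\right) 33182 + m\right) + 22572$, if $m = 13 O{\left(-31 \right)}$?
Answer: $- \frac{286054}{27} \approx -10595.0$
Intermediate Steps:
$O{\left(K \right)} = \frac{32}{27}$ ($O{\left(K \right)} = \left(-32\right) \left(- \frac{1}{27}\right) = \frac{32}{27}$)
$m = \frac{416}{27}$ ($m = 13 \cdot \frac{32}{27} = \frac{416}{27} \approx 15.407$)
$\left(\left(-1\right) 33182 + m\right) + 22572 = \left(\left(-1\right) 33182 + \frac{416}{27}\right) + 22572 = \left(-33182 + \frac{416}{27}\right) + 22572 = - \frac{895498}{27} + 22572 = - \frac{286054}{27}$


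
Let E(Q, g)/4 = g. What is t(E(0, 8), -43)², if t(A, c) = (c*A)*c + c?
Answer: 3495765625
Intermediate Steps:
E(Q, g) = 4*g
t(A, c) = c + A*c² (t(A, c) = (A*c)*c + c = A*c² + c = c + A*c²)
t(E(0, 8), -43)² = (-43*(1 + (4*8)*(-43)))² = (-43*(1 + 32*(-43)))² = (-43*(1 - 1376))² = (-43*(-1375))² = 59125² = 3495765625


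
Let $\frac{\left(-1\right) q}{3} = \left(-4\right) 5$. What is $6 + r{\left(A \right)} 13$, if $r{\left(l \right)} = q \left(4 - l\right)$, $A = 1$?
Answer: $2346$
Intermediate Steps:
$q = 60$ ($q = - 3 \left(\left(-4\right) 5\right) = \left(-3\right) \left(-20\right) = 60$)
$r{\left(l \right)} = 240 - 60 l$ ($r{\left(l \right)} = 60 \left(4 - l\right) = 240 - 60 l$)
$6 + r{\left(A \right)} 13 = 6 + \left(240 - 60\right) 13 = 6 + 180 \cdot 13 = 6 + 2340 = 2346$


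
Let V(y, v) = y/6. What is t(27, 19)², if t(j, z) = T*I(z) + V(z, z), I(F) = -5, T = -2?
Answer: 6241/36 ≈ 173.36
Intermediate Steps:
V(y, v) = y/6 (V(y, v) = y*(⅙) = y/6)
t(j, z) = 10 + z/6 (t(j, z) = -2*(-5) + z/6 = 10 + z/6)
t(27, 19)² = (10 + (⅙)*19)² = (10 + 19/6)² = (79/6)² = 6241/36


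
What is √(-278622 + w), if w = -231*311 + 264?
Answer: 3*I*√38911 ≈ 591.78*I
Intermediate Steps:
w = -71577 (w = -71841 + 264 = -71577)
√(-278622 + w) = √(-278622 - 71577) = √(-350199) = 3*I*√38911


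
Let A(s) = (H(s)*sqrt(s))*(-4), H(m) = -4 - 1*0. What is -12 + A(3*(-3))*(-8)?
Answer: -12 - 384*I ≈ -12.0 - 384.0*I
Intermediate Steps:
H(m) = -4 (H(m) = -4 + 0 = -4)
A(s) = 16*sqrt(s) (A(s) = -4*sqrt(s)*(-4) = 16*sqrt(s))
-12 + A(3*(-3))*(-8) = -12 + (16*sqrt(3*(-3)))*(-8) = -12 + (16*sqrt(-9))*(-8) = -12 + (16*(3*I))*(-8) = -12 + (48*I)*(-8) = -12 - 384*I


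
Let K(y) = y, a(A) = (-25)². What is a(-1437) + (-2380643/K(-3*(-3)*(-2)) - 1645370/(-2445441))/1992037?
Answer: 18269724158810491/29228453719902 ≈ 625.07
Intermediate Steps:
a(A) = 625
a(-1437) + (-2380643/K(-3*(-3)*(-2)) - 1645370/(-2445441))/1992037 = 625 + (-2380643/(-3*(-3)*(-2)) - 1645370/(-2445441))/1992037 = 625 + (-2380643/(9*(-2)) - 1645370*(-1/2445441))*(1/1992037) = 625 + (-2380643/(-18) + 1645370/2445441)*(1/1992037) = 625 + (-2380643*(-1/18) + 1645370/2445441)*(1/1992037) = 625 + (2380643/18 + 1645370/2445441)*(1/1992037) = 625 + (1940583871741/14672646)*(1/1992037) = 625 + 1940583871741/29228453719902 = 18269724158810491/29228453719902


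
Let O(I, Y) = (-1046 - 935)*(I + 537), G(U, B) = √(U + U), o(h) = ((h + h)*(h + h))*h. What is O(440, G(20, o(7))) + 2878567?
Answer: 943130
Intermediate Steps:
o(h) = 4*h³ (o(h) = ((2*h)*(2*h))*h = (4*h²)*h = 4*h³)
G(U, B) = √2*√U (G(U, B) = √(2*U) = √2*√U)
O(I, Y) = -1063797 - 1981*I (O(I, Y) = -1981*(537 + I) = -1063797 - 1981*I)
O(440, G(20, o(7))) + 2878567 = (-1063797 - 1981*440) + 2878567 = (-1063797 - 871640) + 2878567 = -1935437 + 2878567 = 943130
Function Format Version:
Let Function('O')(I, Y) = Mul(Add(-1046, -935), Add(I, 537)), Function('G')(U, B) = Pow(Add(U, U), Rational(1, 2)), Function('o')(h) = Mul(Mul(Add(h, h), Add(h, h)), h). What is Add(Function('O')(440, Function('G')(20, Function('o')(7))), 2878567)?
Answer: 943130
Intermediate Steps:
Function('o')(h) = Mul(4, Pow(h, 3)) (Function('o')(h) = Mul(Mul(Mul(2, h), Mul(2, h)), h) = Mul(Mul(4, Pow(h, 2)), h) = Mul(4, Pow(h, 3)))
Function('G')(U, B) = Mul(Pow(2, Rational(1, 2)), Pow(U, Rational(1, 2))) (Function('G')(U, B) = Pow(Mul(2, U), Rational(1, 2)) = Mul(Pow(2, Rational(1, 2)), Pow(U, Rational(1, 2))))
Function('O')(I, Y) = Add(-1063797, Mul(-1981, I)) (Function('O')(I, Y) = Mul(-1981, Add(537, I)) = Add(-1063797, Mul(-1981, I)))
Add(Function('O')(440, Function('G')(20, Function('o')(7))), 2878567) = Add(Add(-1063797, Mul(-1981, 440)), 2878567) = Add(Add(-1063797, -871640), 2878567) = Add(-1935437, 2878567) = 943130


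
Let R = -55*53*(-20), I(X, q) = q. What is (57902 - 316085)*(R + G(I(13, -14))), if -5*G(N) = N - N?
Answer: -15052068900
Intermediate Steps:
G(N) = 0 (G(N) = -(N - N)/5 = -⅕*0 = 0)
R = 58300 (R = -2915*(-20) = 58300)
(57902 - 316085)*(R + G(I(13, -14))) = (57902 - 316085)*(58300 + 0) = -258183*58300 = -15052068900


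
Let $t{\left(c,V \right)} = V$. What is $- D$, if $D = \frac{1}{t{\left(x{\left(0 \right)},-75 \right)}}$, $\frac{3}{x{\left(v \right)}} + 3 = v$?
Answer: $\frac{1}{75} \approx 0.013333$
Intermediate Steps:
$x{\left(v \right)} = \frac{3}{-3 + v}$
$D = - \frac{1}{75}$ ($D = \frac{1}{-75} = - \frac{1}{75} \approx -0.013333$)
$- D = \left(-1\right) \left(- \frac{1}{75}\right) = \frac{1}{75}$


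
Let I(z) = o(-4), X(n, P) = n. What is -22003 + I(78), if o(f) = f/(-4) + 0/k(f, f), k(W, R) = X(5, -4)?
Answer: -22002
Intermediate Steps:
k(W, R) = 5
o(f) = -f/4 (o(f) = f/(-4) + 0/5 = f*(-¼) + 0*(⅕) = -f/4 + 0 = -f/4)
I(z) = 1 (I(z) = -¼*(-4) = 1)
-22003 + I(78) = -22003 + 1 = -22002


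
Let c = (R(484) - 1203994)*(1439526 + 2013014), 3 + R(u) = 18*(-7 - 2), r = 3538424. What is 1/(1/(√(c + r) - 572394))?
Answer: -572394 + 6*I*√115483432651 ≈ -5.7239e+5 + 2.039e+6*I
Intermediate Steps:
R(u) = -165 (R(u) = -3 + 18*(-7 - 2) = -3 + 18*(-9) = -3 - 162 = -165)
c = -4157407113860 (c = (-165 - 1203994)*(1439526 + 2013014) = -1204159*3452540 = -4157407113860)
1/(1/(√(c + r) - 572394)) = 1/(1/(√(-4157407113860 + 3538424) - 572394)) = 1/(1/(√(-4157403575436) - 572394)) = 1/(1/(6*I*√115483432651 - 572394)) = 1/(1/(-572394 + 6*I*√115483432651)) = -572394 + 6*I*√115483432651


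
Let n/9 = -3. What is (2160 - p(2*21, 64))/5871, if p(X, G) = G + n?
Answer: 2123/5871 ≈ 0.36161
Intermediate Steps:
n = -27 (n = 9*(-3) = -27)
p(X, G) = -27 + G (p(X, G) = G - 27 = -27 + G)
(2160 - p(2*21, 64))/5871 = (2160 - (-27 + 64))/5871 = (2160 - 1*37)*(1/5871) = (2160 - 37)*(1/5871) = 2123*(1/5871) = 2123/5871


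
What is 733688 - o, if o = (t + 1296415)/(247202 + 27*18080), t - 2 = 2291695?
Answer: 269761343472/367681 ≈ 7.3368e+5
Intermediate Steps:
t = 2291697 (t = 2 + 2291695 = 2291697)
o = 1794056/367681 (o = (2291697 + 1296415)/(247202 + 27*18080) = 3588112/(247202 + 488160) = 3588112/735362 = 3588112*(1/735362) = 1794056/367681 ≈ 4.8794)
733688 - o = 733688 - 1*1794056/367681 = 733688 - 1794056/367681 = 269761343472/367681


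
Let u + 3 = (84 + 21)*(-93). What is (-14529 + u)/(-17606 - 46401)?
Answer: 24297/64007 ≈ 0.37960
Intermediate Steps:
u = -9768 (u = -3 + (84 + 21)*(-93) = -3 + 105*(-93) = -3 - 9765 = -9768)
(-14529 + u)/(-17606 - 46401) = (-14529 - 9768)/(-17606 - 46401) = -24297/(-64007) = -24297*(-1/64007) = 24297/64007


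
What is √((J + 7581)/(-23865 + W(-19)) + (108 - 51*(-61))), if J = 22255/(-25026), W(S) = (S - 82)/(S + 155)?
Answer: √670268364875622635007/456336597 ≈ 56.733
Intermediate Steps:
W(S) = (-82 + S)/(155 + S)
J = -22255/25026 (J = 22255*(-1/25026) = -22255/25026 ≈ -0.88928)
√((J + 7581)/(-23865 + W(-19)) + (108 - 51*(-61))) = √((-22255/25026 + 7581)/(-23865 + (-82 - 19)/(155 - 19)) + (108 - 51*(-61))) = √(189699851/(25026*(-23865 - 101/136)) + (108 + 3111)) = √(189699851/(25026*(-23865 + (1/136)*(-101))) + 3219) = √(189699851/(25026*(-23865 - 101/136)) + 3219) = √(189699851/(25026*(-3245741/136)) + 3219) = √((189699851/25026)*(-136/3245741) + 3219) = √(-144939212/456336597 + 3219) = √(1468802566531/456336597) = √670268364875622635007/456336597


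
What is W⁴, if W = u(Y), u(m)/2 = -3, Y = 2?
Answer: 1296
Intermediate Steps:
u(m) = -6 (u(m) = 2*(-3) = -6)
W = -6
W⁴ = (-6)⁴ = 1296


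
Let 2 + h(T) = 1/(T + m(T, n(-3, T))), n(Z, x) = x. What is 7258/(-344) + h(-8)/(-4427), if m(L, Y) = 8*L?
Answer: -289174259/13705992 ≈ -21.098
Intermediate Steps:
h(T) = -2 + 1/(9*T) (h(T) = -2 + 1/(T + 8*T) = -2 + 1/(9*T))
7258/(-344) + h(-8)/(-4427) = 7258/(-344) + (-2 + (⅑)/(-8))/(-4427) = 7258*(-1/344) + (-2 + (⅑)*(-⅛))*(-1/4427) = -3629/172 + (-2 - 1/72)*(-1/4427) = -3629/172 - 145/72*(-1/4427) = -3629/172 + 145/318744 = -289174259/13705992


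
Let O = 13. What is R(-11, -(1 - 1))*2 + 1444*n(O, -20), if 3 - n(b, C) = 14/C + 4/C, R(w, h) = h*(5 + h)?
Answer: 28158/5 ≈ 5631.6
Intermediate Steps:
n(b, C) = 3 - 18/C (n(b, C) = 3 - (14/C + 4/C) = 3 - 18/C)
R(-11, -(1 - 1))*2 + 1444*n(O, -20) = ((-(1 - 1))*(5 - (1 - 1)))*2 + 1444*(3 - 18/(-20)) = ((-1*0)*(5 - 1*0))*2 + 1444*(3 - 18*(-1/20)) = (0*(5 + 0))*2 + 1444*(3 + 9/10) = (0*5)*2 + 1444*(39/10) = 0*2 + 28158/5 = 0 + 28158/5 = 28158/5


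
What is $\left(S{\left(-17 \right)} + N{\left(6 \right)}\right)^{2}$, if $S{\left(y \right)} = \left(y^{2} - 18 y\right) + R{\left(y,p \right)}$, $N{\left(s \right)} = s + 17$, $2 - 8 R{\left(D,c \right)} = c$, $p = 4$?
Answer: $\frac{6105841}{16} \approx 3.8162 \cdot 10^{5}$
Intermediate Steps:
$R{\left(D,c \right)} = \frac{1}{4} - \frac{c}{8}$
$N{\left(s \right)} = 17 + s$
$S{\left(y \right)} = - \frac{1}{4} + y^{2} - 18 y$ ($S{\left(y \right)} = \left(y^{2} - 18 y\right) + \left(\frac{1}{4} - \frac{1}{2}\right) = \left(y^{2} - 18 y\right) - \frac{1}{4} = - \frac{1}{4} + y^{2} - 18 y$)
$\left(S{\left(-17 \right)} + N{\left(6 \right)}\right)^{2} = \left(\left(- \frac{1}{4} + \left(-17\right)^{2} - -306\right) + \left(17 + 6\right)\right)^{2} = \left(\left(- \frac{1}{4} + 289 + 306\right) + 23\right)^{2} = \left(\frac{2379}{4} + 23\right)^{2} = \left(\frac{2471}{4}\right)^{2} = \frac{6105841}{16}$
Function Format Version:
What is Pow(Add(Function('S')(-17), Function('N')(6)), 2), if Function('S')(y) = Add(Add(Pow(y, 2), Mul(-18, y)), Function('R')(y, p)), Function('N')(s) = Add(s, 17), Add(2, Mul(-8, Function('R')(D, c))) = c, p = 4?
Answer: Rational(6105841, 16) ≈ 3.8162e+5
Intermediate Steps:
Function('R')(D, c) = Add(Rational(1, 4), Mul(Rational(-1, 8), c))
Function('N')(s) = Add(17, s)
Function('S')(y) = Add(Rational(-1, 4), Pow(y, 2), Mul(-18, y)) (Function('S')(y) = Add(Add(Pow(y, 2), Mul(-18, y)), Add(Rational(1, 4), Mul(Rational(-1, 8), 4))) = Add(Add(Pow(y, 2), Mul(-18, y)), Add(Rational(1, 4), Rational(-1, 2))) = Add(Add(Pow(y, 2), Mul(-18, y)), Rational(-1, 4)) = Add(Rational(-1, 4), Pow(y, 2), Mul(-18, y)))
Pow(Add(Function('S')(-17), Function('N')(6)), 2) = Pow(Add(Add(Rational(-1, 4), Pow(-17, 2), Mul(-18, -17)), Add(17, 6)), 2) = Pow(Add(Add(Rational(-1, 4), 289, 306), 23), 2) = Pow(Add(Rational(2379, 4), 23), 2) = Pow(Rational(2471, 4), 2) = Rational(6105841, 16)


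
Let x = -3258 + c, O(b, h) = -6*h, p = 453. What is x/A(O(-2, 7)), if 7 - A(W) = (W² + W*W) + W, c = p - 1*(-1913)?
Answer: 892/3479 ≈ 0.25640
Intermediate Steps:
c = 2366 (c = 453 - 1*(-1913) = 453 + 1913 = 2366)
x = -892 (x = -3258 + 2366 = -892)
A(W) = 7 - W - 2*W² (A(W) = 7 - ((W² + W*W) + W) = 7 - ((W² + W²) + W) = 7 - (2*W² + W) = 7 - (W + 2*W²) = 7 + (-W - 2*W²) = 7 - W - 2*W²)
x/A(O(-2, 7)) = -892/(7 - (-6)*7 - 2*(-6*7)²) = -892/(7 - 1*(-42) - 2*(-42)²) = -892/(7 + 42 - 2*1764) = -892/(7 + 42 - 3528) = -892/(-3479) = -892*(-1/3479) = 892/3479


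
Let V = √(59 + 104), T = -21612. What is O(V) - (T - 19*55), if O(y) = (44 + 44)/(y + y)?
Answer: 22657 + 44*√163/163 ≈ 22660.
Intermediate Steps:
V = √163 ≈ 12.767
O(y) = 44/y (O(y) = 88/((2*y)) = 88*(1/(2*y)) = 44/y)
O(V) - (T - 19*55) = 44/(√163) - (-21612 - 19*55) = 44*(√163/163) - (-21612 - 1*1045) = 44*√163/163 - (-21612 - 1045) = 44*√163/163 - 1*(-22657) = 44*√163/163 + 22657 = 22657 + 44*√163/163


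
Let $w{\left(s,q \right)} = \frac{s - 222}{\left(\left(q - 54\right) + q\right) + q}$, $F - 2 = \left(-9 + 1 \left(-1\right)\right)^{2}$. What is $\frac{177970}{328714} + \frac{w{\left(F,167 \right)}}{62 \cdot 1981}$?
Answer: $\frac{814230730275}{1503905831323} \approx 0.54141$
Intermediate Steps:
$F = 102$ ($F = 2 + \left(-9 + 1 \left(-1\right)\right)^{2} = 2 + \left(-9 - 1\right)^{2} = 2 + \left(-10\right)^{2} = 2 + 100 = 102$)
$w{\left(s,q \right)} = \frac{-222 + s}{-54 + 3 q}$ ($w{\left(s,q \right)} = \frac{-222 + s}{\left(\left(-54 + q\right) + q\right) + q} = \frac{-222 + s}{\left(-54 + 2 q\right) + q} = \frac{-222 + s}{-54 + 3 q}$)
$\frac{177970}{328714} + \frac{w{\left(F,167 \right)}}{62 \cdot 1981} = \frac{177970}{328714} + \frac{\frac{1}{3} \frac{1}{-18 + 167} \left(-222 + 102\right)}{62 \cdot 1981} = 177970 \cdot \frac{1}{328714} + \frac{\frac{1}{3} \cdot \frac{1}{149} \left(-120\right)}{122822} = \frac{88985}{164357} + \frac{1}{3} \cdot \frac{1}{149} \left(-120\right) \frac{1}{122822} = \frac{88985}{164357} - \frac{20}{9150239} = \frac{814230730275}{1503905831323}$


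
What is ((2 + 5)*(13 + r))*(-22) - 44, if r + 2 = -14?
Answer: 418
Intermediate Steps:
r = -16 (r = -2 - 14 = -16)
((2 + 5)*(13 + r))*(-22) - 44 = ((2 + 5)*(13 - 16))*(-22) - 44 = (7*(-3))*(-22) - 44 = -21*(-22) - 44 = 462 - 44 = 418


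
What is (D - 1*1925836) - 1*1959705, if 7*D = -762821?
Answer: -27961608/7 ≈ -3.9945e+6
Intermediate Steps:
D = -762821/7 (D = (⅐)*(-762821) = -762821/7 ≈ -1.0897e+5)
(D - 1*1925836) - 1*1959705 = (-762821/7 - 1*1925836) - 1*1959705 = (-762821/7 - 1925836) - 1959705 = -14243673/7 - 1959705 = -27961608/7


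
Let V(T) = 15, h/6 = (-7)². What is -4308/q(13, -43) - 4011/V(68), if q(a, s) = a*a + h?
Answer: -640571/2315 ≈ -276.70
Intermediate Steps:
h = 294 (h = 6*(-7)² = 6*49 = 294)
q(a, s) = 294 + a² (q(a, s) = a*a + 294 = a² + 294 = 294 + a²)
-4308/q(13, -43) - 4011/V(68) = -4308/(294 + 13²) - 4011/15 = -4308/(294 + 169) - 4011*1/15 = -4308/463 - 1337/5 = -640571/2315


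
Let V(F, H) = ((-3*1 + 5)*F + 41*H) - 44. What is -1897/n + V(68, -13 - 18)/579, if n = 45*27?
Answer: -843616/234495 ≈ -3.5976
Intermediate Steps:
n = 1215
V(F, H) = -44 + 2*F + 41*H (V(F, H) = ((-3 + 5)*F + 41*H) - 44 = (2*F + 41*H) - 44 = -44 + 2*F + 41*H)
-1897/n + V(68, -13 - 18)/579 = -1897/1215 + (-44 + 2*68 + 41*(-13 - 18))/579 = -1897*1/1215 + (-44 + 136 + 41*(-31))*(1/579) = -1897/1215 + (-44 + 136 - 1271)*(1/579) = -1897/1215 - 1179*1/579 = -1897/1215 - 393/193 = -843616/234495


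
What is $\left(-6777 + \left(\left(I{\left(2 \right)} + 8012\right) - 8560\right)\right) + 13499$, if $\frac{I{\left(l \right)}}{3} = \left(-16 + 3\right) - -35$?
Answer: $6240$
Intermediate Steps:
$I{\left(l \right)} = 66$ ($I{\left(l \right)} = 3 \left(\left(-16 + 3\right) - -35\right) = 3 \left(-13 + 35\right) = 3 \cdot 22 = 66$)
$\left(-6777 + \left(\left(I{\left(2 \right)} + 8012\right) - 8560\right)\right) + 13499 = \left(-6777 + \left(\left(66 + 8012\right) - 8560\right)\right) + 13499 = \left(-6777 + \left(8078 - 8560\right)\right) + 13499 = \left(-6777 - 482\right) + 13499 = -7259 + 13499 = 6240$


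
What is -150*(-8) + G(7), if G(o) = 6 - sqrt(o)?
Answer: 1206 - sqrt(7) ≈ 1203.4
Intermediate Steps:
G(o) = 6 - sqrt(o)
-150*(-8) + G(7) = -150*(-8) + (6 - sqrt(7)) = 1200 + (6 - sqrt(7)) = 1206 - sqrt(7)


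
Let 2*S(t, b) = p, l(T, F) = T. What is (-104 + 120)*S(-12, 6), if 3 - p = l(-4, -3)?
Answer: 56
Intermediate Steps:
p = 7 (p = 3 - 1*(-4) = 3 + 4 = 7)
S(t, b) = 7/2 (S(t, b) = (½)*7 = 7/2)
(-104 + 120)*S(-12, 6) = (-104 + 120)*(7/2) = 16*(7/2) = 56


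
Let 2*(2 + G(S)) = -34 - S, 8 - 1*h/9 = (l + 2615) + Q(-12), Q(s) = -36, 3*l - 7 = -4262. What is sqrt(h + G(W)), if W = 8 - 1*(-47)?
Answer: I*sqrt(41682)/2 ≈ 102.08*I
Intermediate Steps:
l = -4255/3 (l = 7/3 + (1/3)*(-4262) = 7/3 - 4262/3 = -4255/3 ≈ -1418.3)
W = 55 (W = 8 + 47 = 55)
h = -10374 (h = 72 - 9*((-4255/3 + 2615) - 36) = 72 - 9*(3590/3 - 36) = 72 - 9*3482/3 = 72 - 10446 = -10374)
G(S) = -19 - S/2 (G(S) = -2 + (-34 - S)/2 = -2 + (-17 - S/2) = -19 - S/2)
sqrt(h + G(W)) = sqrt(-10374 + (-19 - 1/2*55)) = sqrt(-10374 + (-19 - 55/2)) = sqrt(-10374 - 93/2) = sqrt(-20841/2) = I*sqrt(41682)/2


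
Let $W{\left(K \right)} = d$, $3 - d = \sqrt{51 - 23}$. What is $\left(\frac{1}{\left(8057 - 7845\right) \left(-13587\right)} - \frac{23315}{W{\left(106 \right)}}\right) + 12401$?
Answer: $\frac{880159990397}{54728436} + \frac{46630 \sqrt{7}}{19} \approx 22576.0$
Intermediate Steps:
$d = 3 - 2 \sqrt{7}$ ($d = 3 - \sqrt{51 - 23} = 3 - \sqrt{28} = 3 - 2 \sqrt{7} \approx -2.2915$)
$W{\left(K \right)} = 3 - 2 \sqrt{7}$
$\left(\frac{1}{\left(8057 - 7845\right) \left(-13587\right)} - \frac{23315}{W{\left(106 \right)}}\right) + 12401 = \left(\frac{1}{\left(8057 - 7845\right) \left(-13587\right)} - \frac{23315}{3 - 2 \sqrt{7}}\right) + 12401 = \left(\frac{1}{212} \left(- \frac{1}{13587}\right) - \frac{23315}{3 - 2 \sqrt{7}}\right) + 12401 = \left(- \frac{1}{2880444} - \frac{23315}{3 - 2 \sqrt{7}}\right) + 12401 = \frac{35720386043}{2880444} - \frac{23315}{3 - 2 \sqrt{7}}$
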